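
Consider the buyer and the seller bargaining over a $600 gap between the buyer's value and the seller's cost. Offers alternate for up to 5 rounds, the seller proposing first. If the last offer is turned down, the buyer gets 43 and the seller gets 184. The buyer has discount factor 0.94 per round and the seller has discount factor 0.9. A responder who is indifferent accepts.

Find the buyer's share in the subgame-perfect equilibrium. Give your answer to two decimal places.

Round 5 (the seller proposes): the buyer gets 43 if talks fail, so the seller offers 43 and keeps 557.
Round 4 (the buyer proposes): the seller can get 557 next round, worth 0.9 × 557 = 501.3 now. The buyer offers 501.3 and keeps 600 − 501.3 = 98.7.
Round 3 (the seller proposes): the buyer can get 98.7 next round, worth 0.94 × 98.7 = 92.778 now. The seller offers 92.778 and keeps 600 − 92.778 = 507.222.
Round 2 (the buyer proposes): the seller can get 507.222 next round, worth 0.9 × 507.222 = 456.4998 now; the buyer offers that and keeps 143.5002.
Round 1 (the seller proposes): the buyer can get 143.5002 next round, worth 0.94 × 143.5002 = 134.890188 now, so the seller offers 134.890188, keeping 465.109812.

134.89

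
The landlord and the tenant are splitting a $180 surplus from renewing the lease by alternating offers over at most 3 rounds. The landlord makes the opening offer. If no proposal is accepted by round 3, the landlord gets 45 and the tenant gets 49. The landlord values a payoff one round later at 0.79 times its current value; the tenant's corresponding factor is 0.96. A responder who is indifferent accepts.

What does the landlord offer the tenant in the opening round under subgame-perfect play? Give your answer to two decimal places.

Round 3 (the landlord proposes): the tenant gets 49 if talks fail, so the landlord offers 49 and keeps 131.
Round 2 (the tenant proposes): the landlord can get 131 next round, worth 0.79 × 131 = 103.49 now; the tenant offers that and keeps 76.51.
Round 1 (the landlord proposes): the tenant can get 76.51 next round, worth 0.96 × 76.51 = 73.4496 now; the landlord offers that and keeps 106.5504.

73.45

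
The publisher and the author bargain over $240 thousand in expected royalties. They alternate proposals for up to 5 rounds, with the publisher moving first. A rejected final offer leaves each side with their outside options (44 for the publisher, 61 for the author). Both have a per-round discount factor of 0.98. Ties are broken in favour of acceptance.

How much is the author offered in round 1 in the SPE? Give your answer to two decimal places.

Round 5 (the publisher proposes): the author gets 61 if talks fail, so the publisher offers 61 and keeps 179.
Round 4 (the author proposes): the publisher can get 179 next round, worth 0.98 × 179 = 175.42 now; the author offers that and keeps 64.58.
Round 3 (the publisher proposes): the author can get 64.58 next round, worth 0.98 × 64.58 = 63.2884 now; the publisher offers that and keeps 176.7116.
Round 2 (the author proposes): the publisher can get 176.7116 next round, worth 0.98 × 176.7116 = 173.177368 now. The author offers 173.177368 and keeps 240 − 173.177368 = 66.822632.
Round 1 (the publisher proposes): the author can get 66.822632 next round, worth 0.98 × 66.822632 = 65.48617936 now; the publisher offers that and keeps 174.51382064.

65.49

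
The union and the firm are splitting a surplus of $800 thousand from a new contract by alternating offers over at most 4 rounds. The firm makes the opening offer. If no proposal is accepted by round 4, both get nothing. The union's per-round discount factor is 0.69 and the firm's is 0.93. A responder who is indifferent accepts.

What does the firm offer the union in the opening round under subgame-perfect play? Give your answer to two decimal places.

Work backward from the last round.
Round 4 (the union proposes): the firm will accept anything ≥ 0, so the union offers 0 and keeps 800.
Round 3 (the firm proposes): the union can get 800 next round, worth 0.69 × 800 = 552 now; the firm offers that and keeps 248.
Round 2 (the union proposes): the firm can get 248 next round, worth 0.93 × 248 = 230.64 now. The union offers 230.64 and keeps 800 − 230.64 = 569.36.
Round 1 (the firm proposes): the union can get 569.36 next round, worth 0.69 × 569.36 = 392.8584 now. The firm offers 392.8584 and keeps 800 − 392.8584 = 407.1416.

392.86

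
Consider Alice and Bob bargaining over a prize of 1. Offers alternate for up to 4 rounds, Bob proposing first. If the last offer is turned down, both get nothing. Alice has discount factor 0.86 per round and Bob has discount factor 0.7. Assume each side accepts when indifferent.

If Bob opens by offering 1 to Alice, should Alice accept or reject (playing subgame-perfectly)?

Round 4 (Alice proposes): rejection yields 0 for Bob; Alice offers 0 and keeps 1.
Round 3 (Bob proposes): Alice can get 1 next round, worth 0.86 × 1 = 0.86 now, so Bob offers 0.86, keeping 0.14.
Round 2 (Alice proposes): Bob can get 0.14 next round, worth 0.7 × 0.14 = 0.098 now; Alice offers that and keeps 0.902.
So by rejecting in round 1, Alice gets 0.902 next round, worth 0.86 × 0.902 = 0.77572 now.
Offer 1 ≥ 0.77572, so Alice accepts.

Accept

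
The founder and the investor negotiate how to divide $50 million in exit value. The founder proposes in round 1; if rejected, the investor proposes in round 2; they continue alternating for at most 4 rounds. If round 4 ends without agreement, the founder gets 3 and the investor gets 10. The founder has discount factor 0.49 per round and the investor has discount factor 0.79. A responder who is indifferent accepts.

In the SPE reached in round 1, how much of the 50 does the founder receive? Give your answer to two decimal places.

Round 4 (the investor proposes): the founder gets 3 if talks fail, so the investor offers 3 and keeps 47.
Round 3 (the founder proposes): the investor can get 47 next round, worth 0.79 × 47 = 37.13 now, so the founder offers 37.13, keeping 12.87.
Round 2 (the investor proposes): the founder can get 12.87 next round, worth 0.49 × 12.87 = 6.3063 now; the investor offers that and keeps 43.6937.
Round 1 (the founder proposes): the investor can get 43.6937 next round, worth 0.79 × 43.6937 = 34.518023 now. The founder offers 34.518023 and keeps 50 − 34.518023 = 15.481977.

15.48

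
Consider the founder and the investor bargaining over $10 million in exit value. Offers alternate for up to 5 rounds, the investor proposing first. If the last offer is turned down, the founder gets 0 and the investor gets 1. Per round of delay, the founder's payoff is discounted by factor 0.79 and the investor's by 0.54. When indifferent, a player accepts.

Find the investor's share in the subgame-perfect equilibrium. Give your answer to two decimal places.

Round 5 (the investor proposes): rejection yields 0 for the founder; the investor offers 0 and keeps 10.
Round 4 (the founder proposes): the investor can get 10 next round, worth 0.54 × 10 = 5.4 now; the founder offers that and keeps 4.6.
Round 3 (the investor proposes): the founder can get 4.6 next round, worth 0.79 × 4.6 = 3.634 now. The investor offers 3.634 and keeps 10 − 3.634 = 6.366.
Round 2 (the founder proposes): the investor can get 6.366 next round, worth 0.54 × 6.366 = 3.43764 now; the founder offers that and keeps 6.56236.
Round 1 (the investor proposes): the founder can get 6.56236 next round, worth 0.79 × 6.56236 = 5.1842644 now. The investor offers 5.1842644 and keeps 10 − 5.1842644 = 4.8157356.

4.82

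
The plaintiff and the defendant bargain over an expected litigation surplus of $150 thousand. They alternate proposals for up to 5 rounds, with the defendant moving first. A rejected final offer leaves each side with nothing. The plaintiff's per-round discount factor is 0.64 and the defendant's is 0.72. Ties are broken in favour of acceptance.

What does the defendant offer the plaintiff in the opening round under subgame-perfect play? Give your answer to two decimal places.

By backward induction:
Round 5 (the defendant proposes): rejection yields 0 for the plaintiff; the defendant offers 0 and keeps 150.
Round 4 (the plaintiff proposes): the defendant can get 150 next round, worth 0.72 × 150 = 108 now. The plaintiff offers 108 and keeps 150 − 108 = 42.
Round 3 (the defendant proposes): the plaintiff can get 42 next round, worth 0.64 × 42 = 26.88 now, so the defendant offers 26.88, keeping 123.12.
Round 2 (the plaintiff proposes): the defendant can get 123.12 next round, worth 0.72 × 123.12 = 88.6464 now; the plaintiff offers that and keeps 61.3536.
Round 1 (the defendant proposes): the plaintiff can get 61.3536 next round, worth 0.64 × 61.3536 = 39.266304 now; the defendant offers that and keeps 110.733696.

39.27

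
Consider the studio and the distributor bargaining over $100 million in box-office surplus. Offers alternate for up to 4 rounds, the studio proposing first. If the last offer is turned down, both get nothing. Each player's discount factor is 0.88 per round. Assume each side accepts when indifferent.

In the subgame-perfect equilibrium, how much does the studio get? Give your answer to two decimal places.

21.29

Round 4 (the distributor proposes): the studio will accept anything ≥ 0, so the distributor offers 0 and keeps 100.
Round 3 (the studio proposes): the distributor can get 100 next round, worth 0.88 × 100 = 88 now, so the studio offers 88, keeping 12.
Round 2 (the distributor proposes): the studio can get 12 next round, worth 0.88 × 12 = 10.56 now, so the distributor offers 10.56, keeping 89.44.
Round 1 (the studio proposes): the distributor can get 89.44 next round, worth 0.88 × 89.44 = 78.7072 now, so the studio offers 78.7072, keeping 21.2928.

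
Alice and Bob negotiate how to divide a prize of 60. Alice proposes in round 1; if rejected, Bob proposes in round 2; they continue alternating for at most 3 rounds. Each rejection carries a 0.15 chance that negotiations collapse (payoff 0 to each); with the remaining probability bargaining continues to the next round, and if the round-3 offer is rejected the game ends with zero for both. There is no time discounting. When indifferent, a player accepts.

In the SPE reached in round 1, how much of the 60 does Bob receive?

By backward induction:
Round 3 (Alice proposes): rejection yields 0 for Bob; Alice offers 0 and keeps 60.
Round 2 (Bob proposes): rejecting gives Alice an expected 0.85 × 60 = 51. Bob offers 51 and keeps 60 − 51 = 9.
Round 1 (Alice proposes): rejecting gives Bob an expected 0.85 × 9 = 7.65; Alice offers that and keeps 52.35.

7.65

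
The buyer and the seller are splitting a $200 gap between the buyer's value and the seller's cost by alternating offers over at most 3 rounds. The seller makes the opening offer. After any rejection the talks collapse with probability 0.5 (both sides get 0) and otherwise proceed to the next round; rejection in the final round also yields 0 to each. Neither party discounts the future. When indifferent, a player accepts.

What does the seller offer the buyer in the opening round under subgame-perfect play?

Round 3 (the seller proposes): rejection yields 0 for the buyer; the seller offers 0 and keeps 200.
Round 2 (the buyer proposes): rejecting gives the seller an expected 0.5 × 200 = 100. The buyer offers 100 and keeps 200 − 100 = 100.
Round 1 (the seller proposes): rejecting gives the buyer an expected 0.5 × 100 = 50. The seller offers 50 and keeps 200 − 50 = 150.

50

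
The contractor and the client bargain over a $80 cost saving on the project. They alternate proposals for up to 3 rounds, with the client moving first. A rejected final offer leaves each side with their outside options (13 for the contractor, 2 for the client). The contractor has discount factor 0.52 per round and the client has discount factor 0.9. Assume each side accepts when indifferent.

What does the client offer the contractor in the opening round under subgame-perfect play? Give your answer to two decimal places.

10.24

Round 3 (the client proposes): the contractor gets 13 if talks fail, so the client offers 13 and keeps 67.
Round 2 (the contractor proposes): the client can get 67 next round, worth 0.9 × 67 = 60.3 now. The contractor offers 60.3 and keeps 80 − 60.3 = 19.7.
Round 1 (the client proposes): the contractor can get 19.7 next round, worth 0.52 × 19.7 = 10.244 now; the client offers that and keeps 69.756.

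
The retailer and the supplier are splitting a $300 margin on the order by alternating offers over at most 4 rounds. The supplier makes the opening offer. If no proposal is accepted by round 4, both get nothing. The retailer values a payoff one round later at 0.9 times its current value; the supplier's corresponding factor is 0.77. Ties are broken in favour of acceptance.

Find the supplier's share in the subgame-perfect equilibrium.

Round 4 (the retailer proposes): the supplier will accept anything ≥ 0, so the retailer offers 0 and keeps 300.
Round 3 (the supplier proposes): the retailer can get 300 next round, worth 0.9 × 300 = 270 now, so the supplier offers 270, keeping 30.
Round 2 (the retailer proposes): the supplier can get 30 next round, worth 0.77 × 30 = 23.1 now. The retailer offers 23.1 and keeps 300 − 23.1 = 276.9.
Round 1 (the supplier proposes): the retailer can get 276.9 next round, worth 0.9 × 276.9 = 249.21 now; the supplier offers that and keeps 50.79.

50.79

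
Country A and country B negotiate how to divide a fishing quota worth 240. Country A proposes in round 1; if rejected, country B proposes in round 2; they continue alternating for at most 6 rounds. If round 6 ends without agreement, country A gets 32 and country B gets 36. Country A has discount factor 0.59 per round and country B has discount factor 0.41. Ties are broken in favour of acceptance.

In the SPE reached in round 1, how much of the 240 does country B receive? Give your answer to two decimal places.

55.09

Round 6 (country B proposes): country A gets 32 if talks fail, so country B offers 32 and keeps 208.
Round 5 (country A proposes): country B can get 208 next round, worth 0.41 × 208 = 85.28 now, so country A offers 85.28, keeping 154.72.
Round 4 (country B proposes): country A can get 154.72 next round, worth 0.59 × 154.72 = 91.2848 now; country B offers that and keeps 148.7152.
Round 3 (country A proposes): country B can get 148.7152 next round, worth 0.41 × 148.7152 = 60.973232 now. Country A offers 60.973232 and keeps 240 − 60.973232 = 179.026768.
Round 2 (country B proposes): country A can get 179.026768 next round, worth 0.59 × 179.026768 = 105.62579312 now. Country B offers 105.62579312 and keeps 240 − 105.62579312 = 134.37420688.
Round 1 (country A proposes): country B can get 134.37420688 next round, worth 0.41 × 134.37420688 = 55.0934248208 now; country A offers that and keeps 184.9065751792.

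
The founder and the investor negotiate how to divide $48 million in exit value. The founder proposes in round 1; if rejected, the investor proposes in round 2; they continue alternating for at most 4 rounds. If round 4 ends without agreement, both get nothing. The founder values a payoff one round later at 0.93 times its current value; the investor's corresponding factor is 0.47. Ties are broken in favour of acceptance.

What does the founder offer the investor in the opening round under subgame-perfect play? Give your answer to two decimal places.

Work backward from the last round.
Round 4 (the investor proposes): the founder will accept anything ≥ 0, so the investor offers 0 and keeps 48.
Round 3 (the founder proposes): the investor can get 48 next round, worth 0.47 × 48 = 22.56 now. The founder offers 22.56 and keeps 48 − 22.56 = 25.44.
Round 2 (the investor proposes): the founder can get 25.44 next round, worth 0.93 × 25.44 = 23.6592 now, so the investor offers 23.6592, keeping 24.3408.
Round 1 (the founder proposes): the investor can get 24.3408 next round, worth 0.47 × 24.3408 = 11.440176 now, so the founder offers 11.440176, keeping 36.559824.

11.44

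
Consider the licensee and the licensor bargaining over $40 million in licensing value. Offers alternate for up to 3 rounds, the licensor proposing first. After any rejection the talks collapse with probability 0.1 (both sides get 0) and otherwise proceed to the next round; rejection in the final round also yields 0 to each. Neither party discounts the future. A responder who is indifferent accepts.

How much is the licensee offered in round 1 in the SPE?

Round 3 (the licensor proposes): the licensee will accept anything ≥ 0, so the licensor offers 0 and keeps 40.
Round 2 (the licensee proposes): rejecting gives the licensor an expected 0.9 × 40 = 36, so the licensee offers 36, keeping 4.
Round 1 (the licensor proposes): rejecting gives the licensee an expected 0.9 × 4 = 3.6; the licensor offers that and keeps 36.4.

3.6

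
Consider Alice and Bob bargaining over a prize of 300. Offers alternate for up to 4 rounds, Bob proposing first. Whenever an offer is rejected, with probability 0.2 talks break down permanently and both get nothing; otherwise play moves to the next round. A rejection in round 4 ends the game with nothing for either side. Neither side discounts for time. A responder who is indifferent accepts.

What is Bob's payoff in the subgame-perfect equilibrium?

Round 4 (Alice proposes): rejection yields 0 for Bob; Alice offers 0 and keeps 300.
Round 3 (Bob proposes): rejecting gives Alice an expected 0.8 × 300 = 240; Bob offers that and keeps 60.
Round 2 (Alice proposes): rejecting gives Bob an expected 0.8 × 60 = 48. Alice offers 48 and keeps 300 − 48 = 252.
Round 1 (Bob proposes): rejecting gives Alice an expected 0.8 × 252 = 201.6; Bob offers that and keeps 98.4.

98.4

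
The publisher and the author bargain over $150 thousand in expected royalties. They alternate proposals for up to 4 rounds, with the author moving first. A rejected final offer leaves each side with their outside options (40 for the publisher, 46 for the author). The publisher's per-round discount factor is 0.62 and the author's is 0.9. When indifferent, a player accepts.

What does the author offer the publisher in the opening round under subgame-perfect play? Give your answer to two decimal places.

Round 4 (the publisher proposes): the author gets 46 if talks fail, so the publisher offers 46 and keeps 104.
Round 3 (the author proposes): the publisher can get 104 next round, worth 0.62 × 104 = 64.48 now, so the author offers 64.48, keeping 85.52.
Round 2 (the publisher proposes): the author can get 85.52 next round, worth 0.9 × 85.52 = 76.968 now, so the publisher offers 76.968, keeping 73.032.
Round 1 (the author proposes): the publisher can get 73.032 next round, worth 0.62 × 73.032 = 45.27984 now, so the author offers 45.27984, keeping 104.72016.

45.28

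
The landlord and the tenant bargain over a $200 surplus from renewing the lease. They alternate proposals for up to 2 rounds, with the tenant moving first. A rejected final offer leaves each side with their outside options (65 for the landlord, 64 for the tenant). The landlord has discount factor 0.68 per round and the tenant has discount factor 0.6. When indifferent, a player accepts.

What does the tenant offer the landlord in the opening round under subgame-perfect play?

Round 2 (the landlord proposes): the tenant gets 64 if talks fail, so the landlord offers 64 and keeps 136.
Round 1 (the tenant proposes): the landlord can get 136 next round, worth 0.68 × 136 = 92.48 now. The tenant offers 92.48 and keeps 200 − 92.48 = 107.52.

92.48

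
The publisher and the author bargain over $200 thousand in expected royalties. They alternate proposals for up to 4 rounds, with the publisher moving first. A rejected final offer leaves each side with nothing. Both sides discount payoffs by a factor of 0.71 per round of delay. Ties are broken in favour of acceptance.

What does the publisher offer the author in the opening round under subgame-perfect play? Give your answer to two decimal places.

Solve by backward induction from round 4.
Round 4 (the author proposes): rejection yields 0 for the publisher; the author offers 0 and keeps 200.
Round 3 (the publisher proposes): the author can get 200 next round, worth 0.71 × 200 = 142 now. The publisher offers 142 and keeps 200 − 142 = 58.
Round 2 (the author proposes): the publisher can get 58 next round, worth 0.71 × 58 = 41.18 now, so the author offers 41.18, keeping 158.82.
Round 1 (the publisher proposes): the author can get 158.82 next round, worth 0.71 × 158.82 = 112.7622 now. The publisher offers 112.7622 and keeps 200 − 112.7622 = 87.2378.

112.76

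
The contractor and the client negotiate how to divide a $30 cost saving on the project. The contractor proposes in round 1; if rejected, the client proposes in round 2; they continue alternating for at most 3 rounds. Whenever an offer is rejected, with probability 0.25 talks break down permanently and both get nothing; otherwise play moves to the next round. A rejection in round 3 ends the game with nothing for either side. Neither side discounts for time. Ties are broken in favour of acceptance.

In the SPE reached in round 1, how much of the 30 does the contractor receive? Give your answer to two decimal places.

24.38

By backward induction:
Round 3 (the contractor proposes): rejection yields 0 for the client; the contractor offers 0 and keeps 30.
Round 2 (the client proposes): rejecting gives the contractor an expected 0.75 × 30 = 22.5; the client offers that and keeps 7.5.
Round 1 (the contractor proposes): rejecting gives the client an expected 0.75 × 7.5 = 5.625, so the contractor offers 5.625, keeping 24.375.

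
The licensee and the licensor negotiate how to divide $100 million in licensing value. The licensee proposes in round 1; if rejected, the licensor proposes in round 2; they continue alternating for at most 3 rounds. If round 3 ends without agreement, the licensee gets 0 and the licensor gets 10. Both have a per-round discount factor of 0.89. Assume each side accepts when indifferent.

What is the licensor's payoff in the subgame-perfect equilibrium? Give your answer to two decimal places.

17.71

Round 3 (the licensee proposes): the licensor gets 10 if talks fail, so the licensee offers 10 and keeps 90.
Round 2 (the licensor proposes): the licensee can get 90 next round, worth 0.89 × 90 = 80.1 now, so the licensor offers 80.1, keeping 19.9.
Round 1 (the licensee proposes): the licensor can get 19.9 next round, worth 0.89 × 19.9 = 17.711 now; the licensee offers that and keeps 82.289.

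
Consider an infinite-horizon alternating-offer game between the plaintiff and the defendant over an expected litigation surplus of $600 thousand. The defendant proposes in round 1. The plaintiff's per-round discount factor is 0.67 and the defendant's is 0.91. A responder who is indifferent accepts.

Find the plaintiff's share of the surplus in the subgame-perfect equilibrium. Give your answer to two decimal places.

When the defendant proposes, the plaintiff accepts any offer worth at least 0.67 times what the plaintiff would get by proposing next round; and vice versa.
This gives x = 600 − 0.67y and y = 600 − 0.91x, where x and y are each side's share when it proposes.
Hence (1 − 0.67·0.91)x = 600(1 − 0.67), i.e. 0.3903·x = 198.
x ≈ 507.3021; the plaintiff's share is 600 − x ≈ 92.6979.

92.70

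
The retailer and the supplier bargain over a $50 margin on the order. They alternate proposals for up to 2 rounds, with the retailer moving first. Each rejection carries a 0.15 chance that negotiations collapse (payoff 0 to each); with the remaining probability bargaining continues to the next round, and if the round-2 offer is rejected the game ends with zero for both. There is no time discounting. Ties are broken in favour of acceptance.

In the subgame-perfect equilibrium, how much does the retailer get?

7.5

By backward induction:
Round 2 (the supplier proposes): rejection yields 0 for the retailer; the supplier offers 0 and keeps 50.
Round 1 (the retailer proposes): rejecting gives the supplier an expected 0.85 × 50 = 42.5; the retailer offers that and keeps 7.5.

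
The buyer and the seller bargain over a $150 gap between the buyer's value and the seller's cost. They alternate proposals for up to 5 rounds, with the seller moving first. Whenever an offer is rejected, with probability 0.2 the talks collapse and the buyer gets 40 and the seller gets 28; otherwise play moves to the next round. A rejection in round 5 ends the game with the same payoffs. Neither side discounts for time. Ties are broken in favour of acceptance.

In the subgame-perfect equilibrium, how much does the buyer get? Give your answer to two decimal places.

61.52

Round 5 (the seller proposes): the buyer gets 40 if talks fail, so the seller offers 40 and keeps 110.
Round 4 (the buyer proposes): rejecting gives the seller an expected 0.8 × 110 + 0.2 × 28 = 93.6, so the buyer offers 93.6, keeping 56.4.
Round 3 (the seller proposes): rejecting gives the buyer an expected 0.8 × 56.4 + 0.2 × 40 = 53.12, so the seller offers 53.12, keeping 96.88.
Round 2 (the buyer proposes): rejecting gives the seller an expected 0.8 × 96.88 + 0.2 × 28 = 83.104; the buyer offers that and keeps 66.896.
Round 1 (the seller proposes): rejecting gives the buyer an expected 0.8 × 66.896 + 0.2 × 40 = 61.5168; the seller offers that and keeps 88.4832.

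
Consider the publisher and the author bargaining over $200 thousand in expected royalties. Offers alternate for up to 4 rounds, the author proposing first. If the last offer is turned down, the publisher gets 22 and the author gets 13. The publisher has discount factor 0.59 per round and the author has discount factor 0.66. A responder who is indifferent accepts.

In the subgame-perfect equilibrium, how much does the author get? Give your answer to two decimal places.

Round 4 (the publisher proposes): the author gets 13 if talks fail, so the publisher offers 13 and keeps 187.
Round 3 (the author proposes): the publisher can get 187 next round, worth 0.59 × 187 = 110.33 now. The author offers 110.33 and keeps 200 − 110.33 = 89.67.
Round 2 (the publisher proposes): the author can get 89.67 next round, worth 0.66 × 89.67 = 59.1822 now. The publisher offers 59.1822 and keeps 200 − 59.1822 = 140.8178.
Round 1 (the author proposes): the publisher can get 140.8178 next round, worth 0.59 × 140.8178 = 83.082502 now, so the author offers 83.082502, keeping 116.917498.

116.92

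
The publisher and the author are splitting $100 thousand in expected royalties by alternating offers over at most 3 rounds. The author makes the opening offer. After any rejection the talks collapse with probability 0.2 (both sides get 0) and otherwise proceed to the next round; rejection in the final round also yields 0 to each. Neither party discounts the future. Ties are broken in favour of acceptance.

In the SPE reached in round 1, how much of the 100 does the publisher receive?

Round 3 (the author proposes): rejection yields 0 for the publisher; the author offers 0 and keeps 100.
Round 2 (the publisher proposes): rejecting gives the author an expected 0.8 × 100 = 80; the publisher offers that and keeps 20.
Round 1 (the author proposes): rejecting gives the publisher an expected 0.8 × 20 = 16. The author offers 16 and keeps 100 − 16 = 84.

16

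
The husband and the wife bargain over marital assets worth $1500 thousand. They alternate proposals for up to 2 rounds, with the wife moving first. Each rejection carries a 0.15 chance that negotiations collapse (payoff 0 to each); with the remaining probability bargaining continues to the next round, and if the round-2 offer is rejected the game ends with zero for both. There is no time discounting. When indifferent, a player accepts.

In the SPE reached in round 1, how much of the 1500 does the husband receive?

Round 2 (the husband proposes): rejection yields 0 for the wife; the husband offers 0 and keeps 1500.
Round 1 (the wife proposes): rejecting gives the husband an expected 0.85 × 1500 = 1275; the wife offers that and keeps 225.

1275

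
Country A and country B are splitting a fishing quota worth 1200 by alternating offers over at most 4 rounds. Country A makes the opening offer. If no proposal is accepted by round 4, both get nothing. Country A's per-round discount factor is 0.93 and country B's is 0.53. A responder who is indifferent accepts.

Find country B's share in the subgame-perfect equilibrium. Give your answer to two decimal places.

Round 4 (country B proposes): country A will accept anything ≥ 0, so country B offers 0 and keeps 1200.
Round 3 (country A proposes): country B can get 1200 next round, worth 0.53 × 1200 = 636 now, so country A offers 636, keeping 564.
Round 2 (country B proposes): country A can get 564 next round, worth 0.93 × 564 = 524.52 now. Country B offers 524.52 and keeps 1200 − 524.52 = 675.48.
Round 1 (country A proposes): country B can get 675.48 next round, worth 0.53 × 675.48 = 358.0044 now. Country A offers 358.0044 and keeps 1200 − 358.0044 = 841.9956.

358.00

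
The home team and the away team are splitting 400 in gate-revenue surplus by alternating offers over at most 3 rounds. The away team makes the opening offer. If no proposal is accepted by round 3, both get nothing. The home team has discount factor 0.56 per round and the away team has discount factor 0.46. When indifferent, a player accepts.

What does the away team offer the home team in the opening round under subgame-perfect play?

120.96

Round 3 (the away team proposes): rejection yields 0 for the home team; the away team offers 0 and keeps 400.
Round 2 (the home team proposes): the away team can get 400 next round, worth 0.46 × 400 = 184 now, so the home team offers 184, keeping 216.
Round 1 (the away team proposes): the home team can get 216 next round, worth 0.56 × 216 = 120.96 now. The away team offers 120.96 and keeps 400 − 120.96 = 279.04.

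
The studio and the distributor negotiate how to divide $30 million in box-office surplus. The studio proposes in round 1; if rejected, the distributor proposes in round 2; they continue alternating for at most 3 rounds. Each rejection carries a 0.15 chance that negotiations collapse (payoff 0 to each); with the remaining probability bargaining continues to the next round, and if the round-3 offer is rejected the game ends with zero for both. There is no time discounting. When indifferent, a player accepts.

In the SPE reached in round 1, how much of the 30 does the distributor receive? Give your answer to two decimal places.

By backward induction:
Round 3 (the studio proposes): rejection yields 0 for the distributor; the studio offers 0 and keeps 30.
Round 2 (the distributor proposes): rejecting gives the studio an expected 0.85 × 30 = 25.5. The distributor offers 25.5 and keeps 30 − 25.5 = 4.5.
Round 1 (the studio proposes): rejecting gives the distributor an expected 0.85 × 4.5 = 3.825. The studio offers 3.825 and keeps 30 − 3.825 = 26.175.

3.83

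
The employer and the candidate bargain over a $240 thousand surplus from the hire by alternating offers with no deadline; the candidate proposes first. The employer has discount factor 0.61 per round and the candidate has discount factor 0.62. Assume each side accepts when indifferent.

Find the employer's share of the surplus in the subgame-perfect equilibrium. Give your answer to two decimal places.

89.47

When the candidate proposes, the employer accepts any offer worth at least 0.61 times what the employer would get by proposing next round; and vice versa.
This gives x = 240 − 0.61y and y = 240 − 0.62x, where x and y are each side's share when it proposes.
Hence (1 − 0.61·0.62)x = 240(1 − 0.61), i.e. 0.6218·x = 93.6.
x ≈ 150.5307; the employer's share is 240 − x ≈ 89.4693.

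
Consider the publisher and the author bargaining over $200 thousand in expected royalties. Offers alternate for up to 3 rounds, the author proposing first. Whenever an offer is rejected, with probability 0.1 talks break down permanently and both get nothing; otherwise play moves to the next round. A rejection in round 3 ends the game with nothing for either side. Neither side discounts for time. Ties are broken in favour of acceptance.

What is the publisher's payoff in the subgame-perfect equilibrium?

18

By backward induction:
Round 3 (the author proposes): the publisher will accept anything ≥ 0, so the author offers 0 and keeps 200.
Round 2 (the publisher proposes): rejecting gives the author an expected 0.9 × 200 = 180; the publisher offers that and keeps 20.
Round 1 (the author proposes): rejecting gives the publisher an expected 0.9 × 20 = 18; the author offers that and keeps 182.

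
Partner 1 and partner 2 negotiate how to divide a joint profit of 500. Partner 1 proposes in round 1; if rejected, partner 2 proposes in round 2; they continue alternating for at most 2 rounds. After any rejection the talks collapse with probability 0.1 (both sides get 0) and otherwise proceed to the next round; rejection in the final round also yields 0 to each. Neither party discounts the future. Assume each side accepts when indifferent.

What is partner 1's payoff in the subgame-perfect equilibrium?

By backward induction:
Round 2 (partner 2 proposes): rejection yields 0 for partner 1; partner 2 offers 0 and keeps 500.
Round 1 (partner 1 proposes): rejecting gives partner 2 an expected 0.9 × 500 = 450. Partner 1 offers 450 and keeps 500 − 450 = 50.

50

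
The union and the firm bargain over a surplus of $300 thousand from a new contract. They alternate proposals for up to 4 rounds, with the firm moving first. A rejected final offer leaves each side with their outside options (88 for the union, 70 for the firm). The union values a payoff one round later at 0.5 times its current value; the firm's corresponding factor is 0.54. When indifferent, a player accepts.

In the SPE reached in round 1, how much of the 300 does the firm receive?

199.95

Work backward from the last round.
Round 4 (the union proposes): the firm gets 70 if talks fail, so the union offers 70 and keeps 230.
Round 3 (the firm proposes): the union can get 230 next round, worth 0.5 × 230 = 115 now. The firm offers 115 and keeps 300 − 115 = 185.
Round 2 (the union proposes): the firm can get 185 next round, worth 0.54 × 185 = 99.9 now, so the union offers 99.9, keeping 200.1.
Round 1 (the firm proposes): the union can get 200.1 next round, worth 0.5 × 200.1 = 100.05 now, so the firm offers 100.05, keeping 199.95.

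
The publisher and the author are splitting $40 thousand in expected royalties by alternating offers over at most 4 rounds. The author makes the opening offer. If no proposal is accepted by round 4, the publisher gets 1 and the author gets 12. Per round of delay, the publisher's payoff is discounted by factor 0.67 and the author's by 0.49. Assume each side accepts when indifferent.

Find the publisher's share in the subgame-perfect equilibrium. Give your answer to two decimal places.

Round 4 (the publisher proposes): the author gets 12 if talks fail, so the publisher offers 12 and keeps 28.
Round 3 (the author proposes): the publisher can get 28 next round, worth 0.67 × 28 = 18.76 now; the author offers that and keeps 21.24.
Round 2 (the publisher proposes): the author can get 21.24 next round, worth 0.49 × 21.24 = 10.4076 now. The publisher offers 10.4076 and keeps 40 − 10.4076 = 29.5924.
Round 1 (the author proposes): the publisher can get 29.5924 next round, worth 0.67 × 29.5924 = 19.826908 now. The author offers 19.826908 and keeps 40 − 19.826908 = 20.173092.

19.83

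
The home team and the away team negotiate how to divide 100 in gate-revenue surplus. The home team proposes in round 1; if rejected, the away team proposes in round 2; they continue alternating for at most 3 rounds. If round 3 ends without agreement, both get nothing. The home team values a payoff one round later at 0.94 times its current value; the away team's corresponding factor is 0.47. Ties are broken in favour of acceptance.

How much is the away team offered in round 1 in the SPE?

By backward induction:
Round 3 (the home team proposes): rejection yields 0 for the away team; the home team offers 0 and keeps 100.
Round 2 (the away team proposes): the home team can get 100 next round, worth 0.94 × 100 = 94 now; the away team offers that and keeps 6.
Round 1 (the home team proposes): the away team can get 6 next round, worth 0.47 × 6 = 2.82 now. The home team offers 2.82 and keeps 100 − 2.82 = 97.18.

2.82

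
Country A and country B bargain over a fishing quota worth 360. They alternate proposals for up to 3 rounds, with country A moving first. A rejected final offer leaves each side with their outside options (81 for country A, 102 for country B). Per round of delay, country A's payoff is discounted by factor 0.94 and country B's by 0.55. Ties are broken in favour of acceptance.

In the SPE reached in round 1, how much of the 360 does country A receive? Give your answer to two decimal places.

295.39

Round 3 (country A proposes): country B gets 102 if talks fail, so country A offers 102 and keeps 258.
Round 2 (country B proposes): country A can get 258 next round, worth 0.94 × 258 = 242.52 now, so country B offers 242.52, keeping 117.48.
Round 1 (country A proposes): country B can get 117.48 next round, worth 0.55 × 117.48 = 64.614 now. Country A offers 64.614 and keeps 360 − 64.614 = 295.386.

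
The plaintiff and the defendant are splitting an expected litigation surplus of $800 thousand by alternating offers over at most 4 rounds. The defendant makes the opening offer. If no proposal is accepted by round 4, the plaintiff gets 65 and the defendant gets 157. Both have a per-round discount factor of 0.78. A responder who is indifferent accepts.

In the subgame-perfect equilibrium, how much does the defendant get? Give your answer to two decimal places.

Solve by backward induction from round 4.
Round 4 (the plaintiff proposes): the defendant gets 157 if talks fail, so the plaintiff offers 157 and keeps 643.
Round 3 (the defendant proposes): the plaintiff can get 643 next round, worth 0.78 × 643 = 501.54 now, so the defendant offers 501.54, keeping 298.46.
Round 2 (the plaintiff proposes): the defendant can get 298.46 next round, worth 0.78 × 298.46 = 232.7988 now. The plaintiff offers 232.7988 and keeps 800 − 232.7988 = 567.2012.
Round 1 (the defendant proposes): the plaintiff can get 567.2012 next round, worth 0.78 × 567.2012 = 442.416936 now; the defendant offers that and keeps 357.583064.

357.58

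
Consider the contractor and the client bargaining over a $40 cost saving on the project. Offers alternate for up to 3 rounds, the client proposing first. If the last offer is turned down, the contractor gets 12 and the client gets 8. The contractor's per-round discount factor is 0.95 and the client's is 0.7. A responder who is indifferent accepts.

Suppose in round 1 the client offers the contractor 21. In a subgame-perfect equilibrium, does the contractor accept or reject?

Accept

Round 3 (the client proposes): the contractor gets 12 if talks fail, so the client offers 12 and keeps 28.
Round 2 (the contractor proposes): the client can get 28 next round, worth 0.7 × 28 = 19.6 now. The contractor offers 19.6 and keeps 40 − 19.6 = 20.4.
So by rejecting in round 1, the contractor gets 20.4 next round, worth 0.95 × 20.4 = 19.38 now.
Offer 21 ≥ 19.38, so the contractor accepts.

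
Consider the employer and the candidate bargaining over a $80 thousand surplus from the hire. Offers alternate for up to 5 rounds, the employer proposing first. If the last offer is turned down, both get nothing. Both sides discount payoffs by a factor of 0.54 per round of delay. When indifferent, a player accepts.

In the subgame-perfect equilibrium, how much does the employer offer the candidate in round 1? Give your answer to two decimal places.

25.67

By backward induction:
Round 5 (the employer proposes): the candidate will accept anything ≥ 0, so the employer offers 0 and keeps 80.
Round 4 (the candidate proposes): the employer can get 80 next round, worth 0.54 × 80 = 43.2 now, so the candidate offers 43.2, keeping 36.8.
Round 3 (the employer proposes): the candidate can get 36.8 next round, worth 0.54 × 36.8 = 19.872 now; the employer offers that and keeps 60.128.
Round 2 (the candidate proposes): the employer can get 60.128 next round, worth 0.54 × 60.128 = 32.46912 now, so the candidate offers 32.46912, keeping 47.53088.
Round 1 (the employer proposes): the candidate can get 47.53088 next round, worth 0.54 × 47.53088 = 25.6666752 now; the employer offers that and keeps 54.3333248.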